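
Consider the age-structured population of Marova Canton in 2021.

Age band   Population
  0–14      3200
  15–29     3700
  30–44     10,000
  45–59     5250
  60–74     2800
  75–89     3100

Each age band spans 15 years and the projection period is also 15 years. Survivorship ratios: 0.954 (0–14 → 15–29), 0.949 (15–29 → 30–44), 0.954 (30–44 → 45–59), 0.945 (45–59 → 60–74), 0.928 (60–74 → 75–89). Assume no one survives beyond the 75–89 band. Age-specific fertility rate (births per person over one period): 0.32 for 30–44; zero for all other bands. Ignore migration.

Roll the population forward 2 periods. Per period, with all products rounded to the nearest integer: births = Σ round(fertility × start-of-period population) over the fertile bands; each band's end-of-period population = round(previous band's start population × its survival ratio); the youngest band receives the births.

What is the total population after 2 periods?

(Bands numbered youngest = 1 to oldest = 6.)
After projecting period 1:
Births: 10000 × 0.32 = 3200
Band 2: 3200 × 0.954 = 3053
Band 3: 3700 × 0.949 = 3511
Band 4: 10000 × 0.954 = 9540
Band 5: 5250 × 0.945 = 4961
Band 6: 2800 × 0.928 = 2598
End of period: [3200, 3053, 3511, 9540, 4961, 2598]
After projecting period 2:
Births: 3511 × 0.32 = 1124
Band 2: 3200 × 0.954 = 3053
Band 3: 3053 × 0.949 = 2897
Band 4: 3511 × 0.954 = 3349
Band 5: 9540 × 0.945 = 9015
Band 6: 4961 × 0.928 = 4604
End of period: [1124, 3053, 2897, 3349, 9015, 4604]
Total after period 2: 1124 + 3053 + 2897 + 3349 + 9015 + 4604 = 24042

24042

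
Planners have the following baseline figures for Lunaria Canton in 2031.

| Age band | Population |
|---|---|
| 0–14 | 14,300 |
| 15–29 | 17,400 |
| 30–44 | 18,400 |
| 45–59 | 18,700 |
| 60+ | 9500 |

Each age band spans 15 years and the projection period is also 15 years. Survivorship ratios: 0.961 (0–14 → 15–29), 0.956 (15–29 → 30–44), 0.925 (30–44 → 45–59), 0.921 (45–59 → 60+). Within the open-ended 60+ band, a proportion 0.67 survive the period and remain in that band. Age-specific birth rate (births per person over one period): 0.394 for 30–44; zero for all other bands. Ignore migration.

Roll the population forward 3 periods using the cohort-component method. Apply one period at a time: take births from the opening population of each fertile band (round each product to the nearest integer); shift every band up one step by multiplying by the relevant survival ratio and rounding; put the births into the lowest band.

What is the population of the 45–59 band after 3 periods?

Numbering the groups 1..5 from youngest to oldest:
— Period 1 —
Births: 18400 × 0.394 = 7250
Group 2: 14300 × 0.961 = 13742
Group 3: 17400 × 0.956 = 16634
Group 4: 18400 × 0.925 = 17020
Group 5: 18700 × 0.921 + 9500 × 0.67 = 17223 + 6365 = 23588
Population now: 0–14=7250, 15–29=13742, 30–44=16634, 45–59=17020, 60+=23588
— Period 2 —
Births: 16634 × 0.394 = 6554
Group 2: 7250 × 0.961 = 6967
Group 3: 13742 × 0.956 = 13137
Group 4: 16634 × 0.925 = 15386
Group 5: 17020 × 0.921 + 23588 × 0.67 = 15675 + 15804 = 31479
Population now: 0–14=6554, 15–29=6967, 30–44=13137, 45–59=15386, 60+=31479
— Period 3 —
Births: 13137 × 0.394 = 5176
Group 2: 6554 × 0.961 = 6298
Group 3: 6967 × 0.956 = 6660
Group 4: 13137 × 0.925 = 12152
Group 5: 15386 × 0.921 + 31479 × 0.67 = 14171 + 21091 = 35262
Population now: 0–14=5176, 15–29=6298, 30–44=6660, 45–59=12152, 60+=35262

12152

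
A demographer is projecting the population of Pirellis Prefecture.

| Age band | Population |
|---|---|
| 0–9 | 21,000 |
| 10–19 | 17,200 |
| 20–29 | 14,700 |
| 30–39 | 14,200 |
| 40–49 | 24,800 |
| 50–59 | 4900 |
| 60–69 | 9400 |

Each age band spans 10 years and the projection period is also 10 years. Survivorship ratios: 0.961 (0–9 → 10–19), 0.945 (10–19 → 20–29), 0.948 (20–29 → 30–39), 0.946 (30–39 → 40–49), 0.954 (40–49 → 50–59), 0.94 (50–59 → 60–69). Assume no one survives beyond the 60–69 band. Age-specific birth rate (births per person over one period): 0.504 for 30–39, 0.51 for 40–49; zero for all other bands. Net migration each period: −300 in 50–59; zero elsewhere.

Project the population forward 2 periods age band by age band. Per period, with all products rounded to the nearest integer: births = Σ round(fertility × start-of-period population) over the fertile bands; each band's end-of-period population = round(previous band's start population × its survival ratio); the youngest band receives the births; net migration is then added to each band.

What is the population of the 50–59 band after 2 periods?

Period 1.
Births: 14200 × 0.504 = 7157  |  24800 × 0.51 = 12648 → total 19805
10–19: 21000 × 0.961 = 20181
20–29: 17200 × 0.945 = 16254
30–39: 14700 × 0.948 = 13936
40–49: 14200 × 0.946 = 13433
50–59: 24800 × 0.954 = 23659
60–69: 4900 × 0.94 = 4606
Net migration: 50–59 − 300 → 23359
Giving 19805 / 20181 / 16254 / 13936 / 13433 / 23359 / 4606.
Period 2.
Births: 13936 × 0.504 = 7024  |  13433 × 0.51 = 6851 → total 13875
10–19: 19805 × 0.961 = 19033
20–29: 20181 × 0.945 = 19071
30–39: 16254 × 0.948 = 15409
40–49: 13936 × 0.946 = 13183
50–59: 13433 × 0.954 = 12815
60–69: 23359 × 0.94 = 21957
Net migration: 50–59 − 300 → 12515
Giving 13875 / 19033 / 19071 / 15409 / 13183 / 12515 / 21957.

12515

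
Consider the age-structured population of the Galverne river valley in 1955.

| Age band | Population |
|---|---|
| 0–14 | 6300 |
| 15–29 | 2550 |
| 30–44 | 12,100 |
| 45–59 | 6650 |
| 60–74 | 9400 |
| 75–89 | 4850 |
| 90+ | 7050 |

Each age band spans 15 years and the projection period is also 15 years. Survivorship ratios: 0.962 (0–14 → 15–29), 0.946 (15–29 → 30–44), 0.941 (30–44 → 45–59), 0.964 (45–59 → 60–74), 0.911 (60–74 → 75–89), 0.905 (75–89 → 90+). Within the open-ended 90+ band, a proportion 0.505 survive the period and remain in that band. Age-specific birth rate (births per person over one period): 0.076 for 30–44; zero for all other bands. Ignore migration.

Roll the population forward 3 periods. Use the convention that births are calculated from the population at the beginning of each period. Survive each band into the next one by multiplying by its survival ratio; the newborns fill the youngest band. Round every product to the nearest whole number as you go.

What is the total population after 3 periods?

— Period 1 —
Births: 12100 * 0.076 = 920
15–29: 6300 * 0.962 = 6061
30–44: 2550 * 0.946 = 2412
45–59: 12100 * 0.941 = 11386
60–74: 6650 * 0.964 = 6411
75–89: 9400 * 0.911 = 8563
90+: 4850 * 0.905 + 7050 * 0.505 = 4389 + 3560 = 7949
Giving 920 / 6061 / 2412 / 11386 / 6411 / 8563 / 7949.
— Period 2 —
Births: 2412 * 0.076 = 183
15–29: 920 * 0.962 = 885
30–44: 6061 * 0.946 = 5734
45–59: 2412 * 0.941 = 2270
60–74: 11386 * 0.964 = 10976
75–89: 6411 * 0.911 = 5840
90+: 8563 * 0.905 + 7949 * 0.505 = 7750 + 4014 = 11764
Giving 183 / 885 / 5734 / 2270 / 10976 / 5840 / 11764.
— Period 3 —
Births: 5734 * 0.076 = 436
15–29: 183 * 0.962 = 176
30–44: 885 * 0.946 = 837
45–59: 5734 * 0.941 = 5396
60–74: 2270 * 0.964 = 2188
75–89: 10976 * 0.911 = 9999
90+: 5840 * 0.905 + 11764 * 0.505 = 5285 + 5941 = 11226
Giving 436 / 176 / 837 / 5396 / 2188 / 9999 / 11226.
Total after period 3: 436 + 176 + 837 + 5396 + 2188 + 9999 + 11226 = 30258

30258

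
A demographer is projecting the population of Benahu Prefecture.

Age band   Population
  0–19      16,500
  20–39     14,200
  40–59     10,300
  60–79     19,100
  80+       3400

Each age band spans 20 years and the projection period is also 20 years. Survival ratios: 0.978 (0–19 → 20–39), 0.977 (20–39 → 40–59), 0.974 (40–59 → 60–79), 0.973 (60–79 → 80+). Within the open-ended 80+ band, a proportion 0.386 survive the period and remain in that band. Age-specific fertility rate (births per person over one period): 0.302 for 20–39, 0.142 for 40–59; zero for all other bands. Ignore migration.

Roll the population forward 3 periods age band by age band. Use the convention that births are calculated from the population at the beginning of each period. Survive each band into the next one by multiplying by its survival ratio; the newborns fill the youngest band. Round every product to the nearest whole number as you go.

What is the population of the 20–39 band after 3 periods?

Period 1.
Births: 14200 × 0.302 = 4288, 10300 × 0.142 = 1463 — total 5751
20–39: 16500 × 0.978 = 16137
40–59: 14200 × 0.977 = 13873
60–79: 10300 × 0.974 = 10032
80+: 19100 × 0.973 + 3400 × 0.386 = 18584 + 1312 = 19896
Giving 5751 / 16137 / 13873 / 10032 / 19896.
Period 2.
Births: 16137 × 0.302 = 4873, 13873 × 0.142 = 1970 — total 6843
20–39: 5751 × 0.978 = 5624
40–59: 16137 × 0.977 = 15766
60–79: 13873 × 0.974 = 13512
80+: 10032 × 0.973 + 19896 × 0.386 = 9761 + 7680 = 17441
Giving 6843 / 5624 / 15766 / 13512 / 17441.
Period 3.
Births: 5624 × 0.302 = 1698, 15766 × 0.142 = 2239 — total 3937
20–39: 6843 × 0.978 = 6692
40–59: 5624 × 0.977 = 5495
60–79: 15766 × 0.974 = 15356
80+: 13512 × 0.973 + 17441 × 0.386 = 13147 + 6732 = 19879
Giving 3937 / 6692 / 5495 / 15356 / 19879.

6692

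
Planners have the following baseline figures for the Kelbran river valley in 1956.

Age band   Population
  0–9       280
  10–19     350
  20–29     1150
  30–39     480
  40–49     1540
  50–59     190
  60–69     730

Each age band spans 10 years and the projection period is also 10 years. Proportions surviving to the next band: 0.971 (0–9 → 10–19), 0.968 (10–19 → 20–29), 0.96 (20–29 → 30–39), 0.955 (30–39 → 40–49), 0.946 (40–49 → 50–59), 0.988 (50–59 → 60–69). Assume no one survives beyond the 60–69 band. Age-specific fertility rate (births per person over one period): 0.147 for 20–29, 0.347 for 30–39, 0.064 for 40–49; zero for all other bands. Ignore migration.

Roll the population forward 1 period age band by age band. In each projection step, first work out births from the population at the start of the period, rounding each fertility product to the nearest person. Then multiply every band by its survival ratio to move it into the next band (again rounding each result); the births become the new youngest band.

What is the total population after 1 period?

4253

[period 1]
Births: 1150 × 0.147 = 169 ; 480 × 0.347 = 167 ; 1540 × 0.064 = 99 — total 435
10–19: 280 × 0.971 = 272
20–29: 350 × 0.968 = 339
30–39: 1150 × 0.96 = 1104
40–49: 480 × 0.955 = 458
50–59: 1540 × 0.946 = 1457
60–69: 190 × 0.988 = 188
Population now: 0–9=435, 10–19=272, 20–29=339, 30–39=1104, 40–49=458, 50–59=1457, 60–69=188
Total after period 1: 435 + 272 + 339 + 1104 + 458 + 1457 + 188 = 4253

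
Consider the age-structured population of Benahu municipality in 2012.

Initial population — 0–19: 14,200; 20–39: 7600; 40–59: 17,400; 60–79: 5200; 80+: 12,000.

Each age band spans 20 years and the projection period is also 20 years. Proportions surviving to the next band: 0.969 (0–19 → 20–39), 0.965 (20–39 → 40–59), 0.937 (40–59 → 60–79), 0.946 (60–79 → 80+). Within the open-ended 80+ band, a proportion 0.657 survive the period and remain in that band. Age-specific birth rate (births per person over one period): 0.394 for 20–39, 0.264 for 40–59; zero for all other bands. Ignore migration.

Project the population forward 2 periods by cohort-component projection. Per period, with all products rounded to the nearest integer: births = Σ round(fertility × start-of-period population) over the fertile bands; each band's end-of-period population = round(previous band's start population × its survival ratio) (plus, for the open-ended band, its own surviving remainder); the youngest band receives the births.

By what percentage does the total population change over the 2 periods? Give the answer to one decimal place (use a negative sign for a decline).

4.1

(Groups numbered youngest = 1 to oldest = 5.)
Period 1:
Births: 7600 × 0.394 = 2994  |  17400 × 0.264 = 4594 → total 7588
Group 2: 14200 × 0.969 = 13760
Group 3: 7600 × 0.965 = 7334
Group 4: 17400 × 0.937 = 16304
Group 5: 5200 × 0.946 + 12000 × 0.657 = 4919 + 7884 = 12803
Giving 7588 / 13760 / 7334 / 16304 / 12803.
Period 2:
Births: 13760 × 0.394 = 5421  |  7334 × 0.264 = 1936 → total 7357
Group 2: 7588 × 0.969 = 7353
Group 3: 13760 × 0.965 = 13278
Group 4: 7334 × 0.937 = 6872
Group 5: 16304 × 0.946 + 12803 × 0.657 = 15424 + 8412 = 23836
Giving 7357 / 7353 / 13278 / 6872 / 23836.
Total: 56400 → 58696; change = 2296; percentage change = 4.1%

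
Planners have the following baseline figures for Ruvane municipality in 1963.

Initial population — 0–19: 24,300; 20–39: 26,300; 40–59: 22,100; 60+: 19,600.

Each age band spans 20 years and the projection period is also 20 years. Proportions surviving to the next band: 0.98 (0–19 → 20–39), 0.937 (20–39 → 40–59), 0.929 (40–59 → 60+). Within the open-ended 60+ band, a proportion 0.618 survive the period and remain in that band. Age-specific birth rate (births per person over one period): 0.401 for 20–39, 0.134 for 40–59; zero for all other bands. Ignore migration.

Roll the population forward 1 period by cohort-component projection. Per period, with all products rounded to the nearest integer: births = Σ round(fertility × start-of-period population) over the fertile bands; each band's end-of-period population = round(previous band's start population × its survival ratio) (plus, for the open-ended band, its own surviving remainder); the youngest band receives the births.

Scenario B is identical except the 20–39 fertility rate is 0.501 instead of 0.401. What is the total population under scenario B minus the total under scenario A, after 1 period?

Period 1:
Births: 26300 × 0.401 = 10546  |  22100 × 0.134 = 2961 → total 13507
20–39: 24300 × 0.98 = 23814
40–59: 26300 × 0.937 = 24643
60+: 22100 × 0.929 + 19600 × 0.618 = 20531 + 12113 = 32644
→ [13507, 23814, 24643, 32644]
Scenario A total after 1 period: 94608
Scenario B projection —
Period 1:
Births: 26300 × 0.501 = 13176  |  22100 × 0.134 = 2961 → total 16137
20–39: 24300 × 0.98 = 23814
40–59: 26300 × 0.937 = 24643
60+: 22100 × 0.929 + 19600 × 0.618 = 20531 + 12113 = 32644
→ [16137, 23814, 24643, 32644]
Scenario B total after 1 period: 97238
Difference B − A = 97238 − 94608 = 2630

2630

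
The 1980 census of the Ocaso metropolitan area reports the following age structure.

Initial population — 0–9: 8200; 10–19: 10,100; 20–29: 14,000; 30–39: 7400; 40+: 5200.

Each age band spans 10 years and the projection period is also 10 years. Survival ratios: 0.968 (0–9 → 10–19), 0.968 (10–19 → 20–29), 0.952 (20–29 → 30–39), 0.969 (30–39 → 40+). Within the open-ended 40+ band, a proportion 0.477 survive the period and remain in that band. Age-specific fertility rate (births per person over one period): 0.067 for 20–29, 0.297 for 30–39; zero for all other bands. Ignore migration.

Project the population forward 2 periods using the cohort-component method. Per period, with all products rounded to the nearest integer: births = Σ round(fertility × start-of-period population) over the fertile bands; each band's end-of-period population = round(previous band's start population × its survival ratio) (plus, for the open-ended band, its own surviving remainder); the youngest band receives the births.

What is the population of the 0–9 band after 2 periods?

4613

Let band 1 be 0–9 through band 5 = 40+.
— Period 1 —
Births: 14000 × 0.067 = 938, 7400 × 0.297 = 2198 — total 3136
Band 2: 8200 × 0.968 = 7938
Band 3: 10100 × 0.968 = 9777
Band 4: 14000 × 0.952 = 13328
Band 5: 7400 × 0.969 + 5200 × 0.477 = 7171 + 2480 = 9651
Population now: 0–9=3136, 10–19=7938, 20–29=9777, 30–39=13328, 40+=9651
— Period 2 —
Births: 9777 × 0.067 = 655, 13328 × 0.297 = 3958 — total 4613
Band 2: 3136 × 0.968 = 3036
Band 3: 7938 × 0.968 = 7684
Band 4: 9777 × 0.952 = 9308
Band 5: 13328 × 0.969 + 9651 × 0.477 = 12915 + 4604 = 17519
Population now: 0–9=4613, 10–19=3036, 20–29=7684, 30–39=9308, 40+=17519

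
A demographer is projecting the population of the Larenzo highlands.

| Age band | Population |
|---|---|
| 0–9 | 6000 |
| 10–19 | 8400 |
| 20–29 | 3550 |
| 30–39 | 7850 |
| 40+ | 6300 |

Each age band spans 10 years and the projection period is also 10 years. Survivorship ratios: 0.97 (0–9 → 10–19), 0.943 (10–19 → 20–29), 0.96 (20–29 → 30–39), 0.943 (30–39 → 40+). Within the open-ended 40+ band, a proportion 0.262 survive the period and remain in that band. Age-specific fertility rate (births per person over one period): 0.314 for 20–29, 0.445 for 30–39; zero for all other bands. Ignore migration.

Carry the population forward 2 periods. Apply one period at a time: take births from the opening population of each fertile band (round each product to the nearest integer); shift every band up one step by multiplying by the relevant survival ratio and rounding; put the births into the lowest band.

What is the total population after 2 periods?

27152

(Bands numbered youngest = 1 to oldest = 5.)
— Period 1 —
Births: 3550 × 0.314 = 1115 ; 7850 × 0.445 = 3493 ⇒ total 4608
Band 2: 6000 × 0.97 = 5820
Band 3: 8400 × 0.943 = 7921
Band 4: 3550 × 0.96 = 3408
Band 5: 7850 × 0.943 + 6300 × 0.262 = 7403 + 1651 = 9054
→ [4608, 5820, 7921, 3408, 9054]
— Period 2 —
Births: 7921 × 0.314 = 2487 ; 3408 × 0.445 = 1517 ⇒ total 4004
Band 2: 4608 × 0.97 = 4470
Band 3: 5820 × 0.943 = 5488
Band 4: 7921 × 0.96 = 7604
Band 5: 3408 × 0.943 + 9054 × 0.262 = 3214 + 2372 = 5586
→ [4004, 4470, 5488, 7604, 5586]
Total after period 2: 4004 + 4470 + 5488 + 7604 + 5586 = 27152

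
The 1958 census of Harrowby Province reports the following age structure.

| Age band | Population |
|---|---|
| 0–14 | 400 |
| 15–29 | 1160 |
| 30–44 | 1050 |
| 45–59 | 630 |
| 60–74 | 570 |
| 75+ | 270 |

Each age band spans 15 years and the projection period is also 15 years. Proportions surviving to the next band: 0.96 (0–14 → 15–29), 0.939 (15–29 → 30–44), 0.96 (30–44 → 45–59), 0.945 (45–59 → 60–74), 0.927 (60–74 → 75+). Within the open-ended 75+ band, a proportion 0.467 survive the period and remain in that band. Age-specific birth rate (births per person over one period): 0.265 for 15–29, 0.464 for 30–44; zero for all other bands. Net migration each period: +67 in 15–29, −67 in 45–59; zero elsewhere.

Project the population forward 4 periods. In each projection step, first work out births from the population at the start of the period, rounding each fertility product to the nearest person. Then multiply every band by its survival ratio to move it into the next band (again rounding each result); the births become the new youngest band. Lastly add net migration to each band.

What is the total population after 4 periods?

After projecting period 1:
Births: 1160 × 0.265 = 307  |  1050 × 0.464 = 487 ⇒ total 794
15–29: 400 × 0.96 = 384
30–44: 1160 × 0.939 = 1089
45–59: 1050 × 0.96 = 1008
60–74: 630 × 0.945 = 595
75+: 570 × 0.927 + 270 × 0.467 = 528 + 126 = 654
Net migration: 15–29 + 67 → 451; 45–59 − 67 → 941
Giving 794 / 451 / 1089 / 941 / 595 / 654.
After projecting period 2:
Births: 451 × 0.265 = 120  |  1089 × 0.464 = 505 ⇒ total 625
15–29: 794 × 0.96 = 762
30–44: 451 × 0.939 = 423
45–59: 1089 × 0.96 = 1045
60–74: 941 × 0.945 = 889
75+: 595 × 0.927 + 654 × 0.467 = 552 + 305 = 857
Net migration: 15–29 + 67 → 829; 45–59 − 67 → 978
Giving 625 / 829 / 423 / 978 / 889 / 857.
After projecting period 3:
Births: 829 × 0.265 = 220  |  423 × 0.464 = 196 ⇒ total 416
15–29: 625 × 0.96 = 600
30–44: 829 × 0.939 = 778
45–59: 423 × 0.96 = 406
60–74: 978 × 0.945 = 924
75+: 889 × 0.927 + 857 × 0.467 = 824 + 400 = 1224
Net migration: 15–29 + 67 → 667; 45–59 − 67 → 339
Giving 416 / 667 / 778 / 339 / 924 / 1224.
After projecting period 4:
Births: 667 × 0.265 = 177  |  778 × 0.464 = 361 ⇒ total 538
15–29: 416 × 0.96 = 399
30–44: 667 × 0.939 = 626
45–59: 778 × 0.96 = 747
60–74: 339 × 0.945 = 320
75+: 924 × 0.927 + 1224 × 0.467 = 857 + 572 = 1429
Net migration: 15–29 + 67 → 466; 45–59 − 67 → 680
Giving 538 / 466 / 626 / 680 / 320 / 1429.
Total after period 4: 538 + 466 + 626 + 680 + 320 + 1429 = 4059

4059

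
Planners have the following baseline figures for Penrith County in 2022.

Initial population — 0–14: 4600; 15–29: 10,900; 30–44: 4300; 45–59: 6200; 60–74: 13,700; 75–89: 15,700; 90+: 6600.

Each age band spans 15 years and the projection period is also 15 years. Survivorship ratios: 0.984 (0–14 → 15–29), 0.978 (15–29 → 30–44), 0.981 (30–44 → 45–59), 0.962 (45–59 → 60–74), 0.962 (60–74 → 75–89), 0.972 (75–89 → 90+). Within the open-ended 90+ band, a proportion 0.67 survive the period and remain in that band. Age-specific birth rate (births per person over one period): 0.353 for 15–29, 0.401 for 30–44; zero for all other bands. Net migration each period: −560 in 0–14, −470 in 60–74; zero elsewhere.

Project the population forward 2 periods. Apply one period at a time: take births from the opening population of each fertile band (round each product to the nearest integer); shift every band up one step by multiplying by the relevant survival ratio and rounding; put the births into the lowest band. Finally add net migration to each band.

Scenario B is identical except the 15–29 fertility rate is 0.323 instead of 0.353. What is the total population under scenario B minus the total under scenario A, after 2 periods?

Period 1:
Births: 10900 × 0.353 = 3848, 4300 × 0.401 = 1724 → total 5572
15–29: 4600 × 0.984 = 4526
30–44: 10900 × 0.978 = 10660
45–59: 4300 × 0.981 = 4218
60–74: 6200 × 0.962 = 5964
75–89: 13700 × 0.962 = 13179
90+: 15700 × 0.972 + 6600 × 0.67 = 15260 + 4422 = 19682
Net migration: 0–14 − 560 → 5012; 60–74 − 470 → 5494
End of period: [5012, 4526, 10660, 4218, 5494, 13179, 19682]
Period 2:
Births: 4526 × 0.353 = 1598, 10660 × 0.401 = 4275 → total 5873
15–29: 5012 × 0.984 = 4932
30–44: 4526 × 0.978 = 4426
45–59: 10660 × 0.981 = 10457
60–74: 4218 × 0.962 = 4058
75–89: 5494 × 0.962 = 5285
90+: 13179 × 0.972 + 19682 × 0.67 = 12810 + 13187 = 25997
Net migration: 0–14 − 560 → 5313; 60–74 − 470 → 3588
End of period: [5313, 4932, 4426, 10457, 3588, 5285, 25997]
Scenario A total after 2 periods: 59998
Scenario B projection —
Period 1:
Births: 10900 × 0.323 = 3521, 4300 × 0.401 = 1724 → total 5245
15–29: 4600 × 0.984 = 4526
30–44: 10900 × 0.978 = 10660
45–59: 4300 × 0.981 = 4218
60–74: 6200 × 0.962 = 5964
75–89: 13700 × 0.962 = 13179
90+: 15700 × 0.972 + 6600 × 0.67 = 15260 + 4422 = 19682
Net migration: 0–14 − 560 → 4685; 60–74 − 470 → 5494
End of period: [4685, 4526, 10660, 4218, 5494, 13179, 19682]
Period 2:
Births: 4526 × 0.323 = 1462, 10660 × 0.401 = 4275 → total 5737
15–29: 4685 × 0.984 = 4610
30–44: 4526 × 0.978 = 4426
45–59: 10660 × 0.981 = 10457
60–74: 4218 × 0.962 = 4058
75–89: 5494 × 0.962 = 5285
90+: 13179 × 0.972 + 19682 × 0.67 = 12810 + 13187 = 25997
Net migration: 0–14 − 560 → 5177; 60–74 − 470 → 3588
End of period: [5177, 4610, 4426, 10457, 3588, 5285, 25997]
Scenario B total after 2 periods: 59540
Difference B − A = 59540 − 59998 = -458

-458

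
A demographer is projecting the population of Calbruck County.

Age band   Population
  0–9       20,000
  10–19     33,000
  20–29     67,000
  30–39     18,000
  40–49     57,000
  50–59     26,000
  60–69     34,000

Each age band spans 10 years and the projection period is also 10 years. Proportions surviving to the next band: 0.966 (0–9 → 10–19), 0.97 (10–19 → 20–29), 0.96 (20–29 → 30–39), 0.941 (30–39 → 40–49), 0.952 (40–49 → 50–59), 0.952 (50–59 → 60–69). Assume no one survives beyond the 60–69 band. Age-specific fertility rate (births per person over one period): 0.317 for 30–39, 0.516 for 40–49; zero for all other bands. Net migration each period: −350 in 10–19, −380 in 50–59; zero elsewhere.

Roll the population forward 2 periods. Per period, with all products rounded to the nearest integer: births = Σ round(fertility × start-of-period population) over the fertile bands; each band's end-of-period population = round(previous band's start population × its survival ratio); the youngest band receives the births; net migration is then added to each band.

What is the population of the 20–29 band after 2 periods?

(Groups numbered youngest = 1 to oldest = 7.)
— Period 1 —
Births: 18000 × 0.317 = 5706, 57000 × 0.516 = 29412 → total 35118
Group 2: 20000 × 0.966 = 19320
Group 3: 33000 × 0.97 = 32010
Group 4: 67000 × 0.96 = 64320
Group 5: 18000 × 0.941 = 16938
Group 6: 57000 × 0.952 = 54264
Group 7: 26000 × 0.952 = 24752
Net migration: Group 2 − 350 → 18970; Group 6 − 380 → 53884
→ [35118, 18970, 32010, 64320, 16938, 53884, 24752]
— Period 2 —
Births: 64320 × 0.317 = 20389, 16938 × 0.516 = 8740 → total 29129
Group 2: 35118 × 0.966 = 33924
Group 3: 18970 × 0.97 = 18401
Group 4: 32010 × 0.96 = 30730
Group 5: 64320 × 0.941 = 60525
Group 6: 16938 × 0.952 = 16125
Group 7: 53884 × 0.952 = 51298
Net migration: Group 2 − 350 → 33574; Group 6 − 380 → 15745
→ [29129, 33574, 18401, 30730, 60525, 15745, 51298]

18401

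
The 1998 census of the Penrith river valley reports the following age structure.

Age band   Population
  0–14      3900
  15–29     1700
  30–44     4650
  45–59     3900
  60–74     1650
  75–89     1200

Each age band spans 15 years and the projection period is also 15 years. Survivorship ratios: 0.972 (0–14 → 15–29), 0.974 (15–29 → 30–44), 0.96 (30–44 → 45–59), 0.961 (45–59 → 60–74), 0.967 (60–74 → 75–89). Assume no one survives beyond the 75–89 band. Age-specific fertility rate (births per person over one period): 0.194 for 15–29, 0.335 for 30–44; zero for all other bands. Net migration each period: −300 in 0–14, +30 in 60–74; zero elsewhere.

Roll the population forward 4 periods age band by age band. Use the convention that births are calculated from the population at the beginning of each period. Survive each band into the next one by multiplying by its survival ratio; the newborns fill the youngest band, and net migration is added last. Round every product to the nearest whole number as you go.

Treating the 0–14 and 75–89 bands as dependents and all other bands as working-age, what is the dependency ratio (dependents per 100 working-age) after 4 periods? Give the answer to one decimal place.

— Period 1 —
Births: 1700 × 0.194 = 330  |  4650 × 0.335 = 1558 — total 1888
15–29: 3900 × 0.972 = 3791
30–44: 1700 × 0.974 = 1656
45–59: 4650 × 0.96 = 4464
60–74: 3900 × 0.961 = 3748
75–89: 1650 × 0.967 = 1596
Net migration: 0–14 − 300 → 1588; 60–74 + 30 → 3778
Giving 1588 / 3791 / 1656 / 4464 / 3778 / 1596.
— Period 2 —
Births: 3791 × 0.194 = 735  |  1656 × 0.335 = 555 — total 1290
15–29: 1588 × 0.972 = 1544
30–44: 3791 × 0.974 = 3692
45–59: 1656 × 0.96 = 1590
60–74: 4464 × 0.961 = 4290
75–89: 3778 × 0.967 = 3653
Net migration: 0–14 − 300 → 990; 60–74 + 30 → 4320
Giving 990 / 1544 / 3692 / 1590 / 4320 / 3653.
— Period 3 —
Births: 1544 × 0.194 = 300  |  3692 × 0.335 = 1237 — total 1537
15–29: 990 × 0.972 = 962
30–44: 1544 × 0.974 = 1504
45–59: 3692 × 0.96 = 3544
60–74: 1590 × 0.961 = 1528
75–89: 4320 × 0.967 = 4177
Net migration: 0–14 − 300 → 1237; 60–74 + 30 → 1558
Giving 1237 / 962 / 1504 / 3544 / 1558 / 4177.
— Period 4 —
Births: 962 × 0.194 = 187  |  1504 × 0.335 = 504 — total 691
15–29: 1237 × 0.972 = 1202
30–44: 962 × 0.974 = 937
45–59: 1504 × 0.96 = 1444
60–74: 3544 × 0.961 = 3406
75–89: 1558 × 0.967 = 1507
Net migration: 0–14 − 300 → 391; 60–74 + 30 → 3436
Giving 391 / 1202 / 937 / 1444 / 3436 / 1507.
Dependents (band 0–14 + band 75–89) = 391 + 1507 = 1898; working-age = 7019; ratio = 1898/7019 × 100 = 27.0

27.0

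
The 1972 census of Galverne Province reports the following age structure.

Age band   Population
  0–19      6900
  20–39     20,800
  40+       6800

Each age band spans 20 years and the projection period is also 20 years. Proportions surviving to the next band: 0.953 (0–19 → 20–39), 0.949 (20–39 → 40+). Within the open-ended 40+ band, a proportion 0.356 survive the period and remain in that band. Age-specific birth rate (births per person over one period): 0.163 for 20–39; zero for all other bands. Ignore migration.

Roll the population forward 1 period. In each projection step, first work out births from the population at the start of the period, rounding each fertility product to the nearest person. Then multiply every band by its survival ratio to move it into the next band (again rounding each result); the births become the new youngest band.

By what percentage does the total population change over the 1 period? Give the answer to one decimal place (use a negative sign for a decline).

(Bands numbered youngest = 1 to oldest = 3.)
Period 1.
Births: 20800 * 0.163 = 3390
Band 2: 6900 * 0.953 = 6576
Band 3: 20800 * 0.949 + 6800 * 0.356 = 19739 + 2421 = 22160
Population now: 0–19=3390, 20–39=6576, 40+=22160
Total: 34500 → 32126; change = -2374; percentage change = -6.9%

-6.9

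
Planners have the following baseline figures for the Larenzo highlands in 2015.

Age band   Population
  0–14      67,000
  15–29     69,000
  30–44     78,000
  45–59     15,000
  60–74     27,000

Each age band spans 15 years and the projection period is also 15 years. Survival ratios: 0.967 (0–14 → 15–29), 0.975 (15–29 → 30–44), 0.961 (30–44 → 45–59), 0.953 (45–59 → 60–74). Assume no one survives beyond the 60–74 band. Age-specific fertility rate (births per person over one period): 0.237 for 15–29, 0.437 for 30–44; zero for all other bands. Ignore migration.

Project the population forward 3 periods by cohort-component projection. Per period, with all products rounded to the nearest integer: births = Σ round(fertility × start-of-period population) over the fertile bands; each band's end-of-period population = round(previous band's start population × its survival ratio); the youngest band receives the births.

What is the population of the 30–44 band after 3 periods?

47556

(Groups numbered youngest = 1 to oldest = 5.)
[period 1]
Births: 69000 × 0.237 = 16353, 78000 × 0.437 = 34086 → total 50439
Group 2: 67000 × 0.967 = 64789
Group 3: 69000 × 0.975 = 67275
Group 4: 78000 × 0.961 = 74958
Group 5: 15000 × 0.953 = 14295
Population now: 0–14=50439, 15–29=64789, 30–44=67275, 45–59=74958, 60–74=14295
[period 2]
Births: 64789 × 0.237 = 15355, 67275 × 0.437 = 29399 → total 44754
Group 2: 50439 × 0.967 = 48775
Group 3: 64789 × 0.975 = 63169
Group 4: 67275 × 0.961 = 64651
Group 5: 74958 × 0.953 = 71435
Population now: 0–14=44754, 15–29=48775, 30–44=63169, 45–59=64651, 60–74=71435
[period 3]
Births: 48775 × 0.237 = 11560, 63169 × 0.437 = 27605 → total 39165
Group 2: 44754 × 0.967 = 43277
Group 3: 48775 × 0.975 = 47556
Group 4: 63169 × 0.961 = 60705
Group 5: 64651 × 0.953 = 61612
Population now: 0–14=39165, 15–29=43277, 30–44=47556, 45–59=60705, 60–74=61612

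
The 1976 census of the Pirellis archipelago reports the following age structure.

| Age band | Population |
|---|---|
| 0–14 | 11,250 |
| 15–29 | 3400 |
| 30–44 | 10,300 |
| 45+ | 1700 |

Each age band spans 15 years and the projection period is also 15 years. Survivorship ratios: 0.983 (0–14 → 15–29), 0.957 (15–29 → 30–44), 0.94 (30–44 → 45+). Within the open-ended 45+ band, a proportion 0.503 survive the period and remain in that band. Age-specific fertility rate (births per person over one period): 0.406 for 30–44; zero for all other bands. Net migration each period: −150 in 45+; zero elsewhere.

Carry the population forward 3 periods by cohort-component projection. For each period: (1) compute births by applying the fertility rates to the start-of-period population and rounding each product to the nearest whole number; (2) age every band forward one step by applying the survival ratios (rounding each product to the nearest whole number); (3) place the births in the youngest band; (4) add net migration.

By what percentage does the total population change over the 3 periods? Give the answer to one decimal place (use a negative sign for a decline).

-12.1

Period 1.
Births: 10300 * 0.406 = 4182
15–29: 11250 * 0.983 = 11059
30–44: 3400 * 0.957 = 3254
45+: 10300 * 0.94 + 1700 * 0.503 = 9682 + 855 = 10537
Net migration: 45+ − 150 → 10387
→ [4182, 11059, 3254, 10387]
Period 2.
Births: 3254 * 0.406 = 1321
15–29: 4182 * 0.983 = 4111
30–44: 11059 * 0.957 = 10583
45+: 3254 * 0.94 + 10387 * 0.503 = 3059 + 5225 = 8284
Net migration: 45+ − 150 → 8134
→ [1321, 4111, 10583, 8134]
Period 3.
Births: 10583 * 0.406 = 4297
15–29: 1321 * 0.983 = 1299
30–44: 4111 * 0.957 = 3934
45+: 10583 * 0.94 + 8134 * 0.503 = 9948 + 4091 = 14039
Net migration: 45+ − 150 → 13889
→ [4297, 1299, 3934, 13889]
Total: 26650 → 23419; change = -3231; percentage change = -12.1%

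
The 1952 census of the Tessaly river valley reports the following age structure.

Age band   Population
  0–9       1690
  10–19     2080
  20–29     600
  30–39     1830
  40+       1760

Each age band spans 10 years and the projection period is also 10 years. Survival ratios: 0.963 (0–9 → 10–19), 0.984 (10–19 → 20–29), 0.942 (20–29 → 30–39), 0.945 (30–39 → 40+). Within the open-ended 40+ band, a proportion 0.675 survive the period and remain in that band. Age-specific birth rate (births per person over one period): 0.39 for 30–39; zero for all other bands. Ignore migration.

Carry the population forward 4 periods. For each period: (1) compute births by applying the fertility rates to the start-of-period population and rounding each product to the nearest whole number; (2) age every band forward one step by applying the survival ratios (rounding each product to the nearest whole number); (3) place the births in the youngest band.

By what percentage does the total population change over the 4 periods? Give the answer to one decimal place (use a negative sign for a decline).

Let group 1 be 0–9 through group 5 = 40+.
Period 1:
Births: 1830 × 0.39 = 714
Group 2: 1690 × 0.963 = 1627
Group 3: 2080 × 0.984 = 2047
Group 4: 600 × 0.942 = 565
Group 5: 1830 × 0.945 + 1760 × 0.675 = 1729 + 1188 = 2917
End of period: [714, 1627, 2047, 565, 2917]
Period 2:
Births: 565 × 0.39 = 220
Group 2: 714 × 0.963 = 688
Group 3: 1627 × 0.984 = 1601
Group 4: 2047 × 0.942 = 1928
Group 5: 565 × 0.945 + 2917 × 0.675 = 534 + 1969 = 2503
End of period: [220, 688, 1601, 1928, 2503]
Period 3:
Births: 1928 × 0.39 = 752
Group 2: 220 × 0.963 = 212
Group 3: 688 × 0.984 = 677
Group 4: 1601 × 0.942 = 1508
Group 5: 1928 × 0.945 + 2503 × 0.675 = 1822 + 1690 = 3512
End of period: [752, 212, 677, 1508, 3512]
Period 4:
Births: 1508 × 0.39 = 588
Group 2: 752 × 0.963 = 724
Group 3: 212 × 0.984 = 209
Group 4: 677 × 0.942 = 638
Group 5: 1508 × 0.945 + 3512 × 0.675 = 1425 + 2371 = 3796
End of period: [588, 724, 209, 638, 3796]
Total: 7960 → 5955; change = -2005; percentage change = -25.2%

-25.2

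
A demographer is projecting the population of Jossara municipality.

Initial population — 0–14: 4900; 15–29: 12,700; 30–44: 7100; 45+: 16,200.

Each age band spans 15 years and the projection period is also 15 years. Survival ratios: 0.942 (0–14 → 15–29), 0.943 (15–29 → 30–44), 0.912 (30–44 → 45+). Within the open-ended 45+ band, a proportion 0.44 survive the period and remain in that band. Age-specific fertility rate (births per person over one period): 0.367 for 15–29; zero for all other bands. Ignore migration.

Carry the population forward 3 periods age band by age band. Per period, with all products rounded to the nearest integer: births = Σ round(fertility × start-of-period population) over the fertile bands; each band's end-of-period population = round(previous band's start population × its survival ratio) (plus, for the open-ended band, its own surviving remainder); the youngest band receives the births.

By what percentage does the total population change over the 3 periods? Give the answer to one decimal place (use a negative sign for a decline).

(Bands numbered youngest = 1 to oldest = 4.)
After projecting period 1:
Births: 12700 * 0.367 = 4661
Band 2: 4900 * 0.942 = 4616
Band 3: 12700 * 0.943 = 11976
Band 4: 7100 * 0.912 + 16200 * 0.44 = 6475 + 7128 = 13603
Giving 4661 / 4616 / 11976 / 13603.
After projecting period 2:
Births: 4616 * 0.367 = 1694
Band 2: 4661 * 0.942 = 4391
Band 3: 4616 * 0.943 = 4353
Band 4: 11976 * 0.912 + 13603 * 0.44 = 10922 + 5985 = 16907
Giving 1694 / 4391 / 4353 / 16907.
After projecting period 3:
Births: 4391 * 0.367 = 1611
Band 2: 1694 * 0.942 = 1596
Band 3: 4391 * 0.943 = 4141
Band 4: 4353 * 0.912 + 16907 * 0.44 = 3970 + 7439 = 11409
Giving 1611 / 1596 / 4141 / 11409.
Total: 40900 → 18757; change = -22143; percentage change = -54.1%

-54.1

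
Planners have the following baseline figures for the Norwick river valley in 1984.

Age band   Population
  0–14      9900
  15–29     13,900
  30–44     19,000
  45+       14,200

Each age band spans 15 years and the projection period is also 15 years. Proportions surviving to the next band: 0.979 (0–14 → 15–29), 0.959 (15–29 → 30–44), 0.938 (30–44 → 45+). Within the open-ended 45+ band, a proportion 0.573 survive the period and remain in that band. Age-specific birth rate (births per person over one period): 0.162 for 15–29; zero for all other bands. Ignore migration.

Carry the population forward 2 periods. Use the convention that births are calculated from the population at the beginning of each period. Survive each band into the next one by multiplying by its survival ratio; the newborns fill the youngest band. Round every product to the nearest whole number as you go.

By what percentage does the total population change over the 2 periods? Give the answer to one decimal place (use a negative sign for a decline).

-29.0

Call the groups 1 to 4, youngest first.
— Period 1 —
Births: 13900 * 0.162 = 2252
Group 2: 9900 * 0.979 = 9692
Group 3: 13900 * 0.959 = 13330
Group 4: 19000 * 0.938 + 14200 * 0.573 = 17822 + 8137 = 25959
End of period: [2252, 9692, 13330, 25959]
— Period 2 —
Births: 9692 * 0.162 = 1570
Group 2: 2252 * 0.979 = 2205
Group 3: 9692 * 0.959 = 9295
Group 4: 13330 * 0.938 + 25959 * 0.573 = 12504 + 14875 = 27379
End of period: [1570, 2205, 9295, 27379]
Total: 57000 → 40449; change = -16551; percentage change = -29.0%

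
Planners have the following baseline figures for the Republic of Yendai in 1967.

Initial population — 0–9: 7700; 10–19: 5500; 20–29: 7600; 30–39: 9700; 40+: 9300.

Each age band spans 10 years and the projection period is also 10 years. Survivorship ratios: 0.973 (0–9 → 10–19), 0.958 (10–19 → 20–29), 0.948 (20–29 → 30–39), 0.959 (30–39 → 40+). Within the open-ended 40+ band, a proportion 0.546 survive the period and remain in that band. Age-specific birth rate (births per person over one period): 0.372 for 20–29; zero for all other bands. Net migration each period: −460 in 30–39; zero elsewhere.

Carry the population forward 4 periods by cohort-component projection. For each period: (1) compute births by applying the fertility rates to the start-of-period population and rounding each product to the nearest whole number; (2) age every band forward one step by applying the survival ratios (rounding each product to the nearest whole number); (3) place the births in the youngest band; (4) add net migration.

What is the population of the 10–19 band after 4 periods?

2598

Call the bands 1 to 5, youngest first.
[period 1]
Births: 7600 × 0.372 = 2827
Band 2: 7700 × 0.973 = 7492
Band 3: 5500 × 0.958 = 5269
Band 4: 7600 × 0.948 = 7205
Band 5: 9700 × 0.959 + 9300 × 0.546 = 9302 + 5078 = 14380
Net migration: Band 4 − 460 → 6745
End of period: [2827, 7492, 5269, 6745, 14380]
[period 2]
Births: 5269 × 0.372 = 1960
Band 2: 2827 × 0.973 = 2751
Band 3: 7492 × 0.958 = 7177
Band 4: 5269 × 0.948 = 4995
Band 5: 6745 × 0.959 + 14380 × 0.546 = 6468 + 7851 = 14319
Net migration: Band 4 − 460 → 4535
End of period: [1960, 2751, 7177, 4535, 14319]
[period 3]
Births: 7177 × 0.372 = 2670
Band 2: 1960 × 0.973 = 1907
Band 3: 2751 × 0.958 = 2635
Band 4: 7177 × 0.948 = 6804
Band 5: 4535 × 0.959 + 14319 × 0.546 = 4349 + 7818 = 12167
Net migration: Band 4 − 460 → 6344
End of period: [2670, 1907, 2635, 6344, 12167]
[period 4]
Births: 2635 × 0.372 = 980
Band 2: 2670 × 0.973 = 2598
Band 3: 1907 × 0.958 = 1827
Band 4: 2635 × 0.948 = 2498
Band 5: 6344 × 0.959 + 12167 × 0.546 = 6084 + 6643 = 12727
Net migration: Band 4 − 460 → 2038
End of period: [980, 2598, 1827, 2038, 12727]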